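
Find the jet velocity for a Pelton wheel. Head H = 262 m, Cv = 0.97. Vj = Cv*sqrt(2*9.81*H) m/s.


Vj = 0.97 * sqrt(2*9.81*262) = 69.5460 m/s


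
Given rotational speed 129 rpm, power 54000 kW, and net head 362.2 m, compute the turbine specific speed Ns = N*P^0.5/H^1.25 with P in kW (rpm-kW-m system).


Ns = 129 * 54000^0.5 / 362.2^1.25 = 18.9715


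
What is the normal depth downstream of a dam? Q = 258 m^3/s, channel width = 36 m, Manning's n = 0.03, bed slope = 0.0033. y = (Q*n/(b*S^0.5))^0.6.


y = (258 * 0.03 / (36 * 0.0033^0.5))^0.6 = 2.2075 m


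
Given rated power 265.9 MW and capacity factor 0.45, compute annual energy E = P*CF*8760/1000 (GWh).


E = 265.9 * 0.45 * 8760 / 1000 = 1048.1778 GWh


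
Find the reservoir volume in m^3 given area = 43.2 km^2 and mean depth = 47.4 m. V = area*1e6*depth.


V = 43.2 * 1e6 * 47.4 = 2.0477e+09 m^3


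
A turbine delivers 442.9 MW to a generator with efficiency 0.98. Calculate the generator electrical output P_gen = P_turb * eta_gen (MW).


P_gen = 442.9 * 0.98 = 434.0420 MW


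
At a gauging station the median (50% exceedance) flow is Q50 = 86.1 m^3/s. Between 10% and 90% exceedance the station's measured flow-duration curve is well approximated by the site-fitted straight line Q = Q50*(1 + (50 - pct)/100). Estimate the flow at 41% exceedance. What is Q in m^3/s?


Q = 86.1 * (1 + (50 - 41)/100) = 93.8490 m^3/s


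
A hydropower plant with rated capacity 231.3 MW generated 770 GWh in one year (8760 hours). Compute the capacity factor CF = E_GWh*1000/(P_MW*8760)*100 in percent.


CF = 770 * 1000 / (231.3 * 8760) * 100 = 38.0024 %


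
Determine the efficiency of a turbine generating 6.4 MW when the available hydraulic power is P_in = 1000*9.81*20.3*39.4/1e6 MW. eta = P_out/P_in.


P_in = 1000 * 9.81 * 20.3 * 39.4 / 1e6 = 7.8462 MW
eta = 6.4 / 7.8462 = 0.8157


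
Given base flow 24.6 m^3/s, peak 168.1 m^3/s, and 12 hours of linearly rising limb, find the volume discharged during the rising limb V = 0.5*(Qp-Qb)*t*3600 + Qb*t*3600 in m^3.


V = 0.5*(168.1 - 24.6)*12*3600 + 24.6*12*3600 = 4.1623e+06 m^3


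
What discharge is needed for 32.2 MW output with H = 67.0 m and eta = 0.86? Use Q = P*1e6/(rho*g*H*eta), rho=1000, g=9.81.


Q = 32.2 * 1e6 / (1000 * 9.81 * 67.0 * 0.86) = 56.9657 m^3/s


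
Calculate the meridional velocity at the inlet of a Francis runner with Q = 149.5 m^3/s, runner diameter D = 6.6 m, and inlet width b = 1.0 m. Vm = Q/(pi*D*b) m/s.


Vm = 149.5 / (pi * 6.6 * 1.0) = 7.2102 m/s


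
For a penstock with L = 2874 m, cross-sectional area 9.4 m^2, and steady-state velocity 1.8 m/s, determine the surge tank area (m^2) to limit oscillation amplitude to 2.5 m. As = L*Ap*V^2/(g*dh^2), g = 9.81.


As = 2874 * 9.4 * 1.8^2 / (9.81 * 2.5^2) = 1427.6134 m^2


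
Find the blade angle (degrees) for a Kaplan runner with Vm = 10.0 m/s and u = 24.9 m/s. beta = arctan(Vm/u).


beta = arctan(10.0 / 24.9) = 21.8807 degrees


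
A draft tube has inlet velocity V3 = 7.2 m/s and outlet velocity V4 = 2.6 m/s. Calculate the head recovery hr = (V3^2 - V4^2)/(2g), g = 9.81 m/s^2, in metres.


hr = (7.2^2 - 2.6^2) / (2*9.81) = 2.2977 m


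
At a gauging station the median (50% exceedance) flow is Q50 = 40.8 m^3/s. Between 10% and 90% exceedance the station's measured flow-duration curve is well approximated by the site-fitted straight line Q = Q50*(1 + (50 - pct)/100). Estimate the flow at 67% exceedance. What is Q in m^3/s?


Q = 40.8 * (1 + (50 - 67)/100) = 33.8640 m^3/s


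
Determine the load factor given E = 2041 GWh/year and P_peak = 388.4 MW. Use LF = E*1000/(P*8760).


LF = 2041 * 1000 / (388.4 * 8760) = 0.5999


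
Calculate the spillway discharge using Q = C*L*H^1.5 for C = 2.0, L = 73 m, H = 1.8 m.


Q = 2.0 * 73 * 1.8^1.5 = 352.5832 m^3/s


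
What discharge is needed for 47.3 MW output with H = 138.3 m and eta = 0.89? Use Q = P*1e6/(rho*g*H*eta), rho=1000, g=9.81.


Q = 47.3 * 1e6 / (1000 * 9.81 * 138.3 * 0.89) = 39.1724 m^3/s


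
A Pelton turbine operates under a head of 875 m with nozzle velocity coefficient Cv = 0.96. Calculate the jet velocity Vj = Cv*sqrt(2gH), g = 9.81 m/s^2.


Vj = 0.96 * sqrt(2*9.81*875) = 125.7838 m/s


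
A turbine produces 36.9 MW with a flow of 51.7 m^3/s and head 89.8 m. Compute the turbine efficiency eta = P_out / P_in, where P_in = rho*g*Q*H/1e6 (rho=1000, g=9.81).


P_in = 1000 * 9.81 * 51.7 * 89.8 / 1e6 = 45.5445 MW
eta = 36.9 / 45.5445 = 0.8102


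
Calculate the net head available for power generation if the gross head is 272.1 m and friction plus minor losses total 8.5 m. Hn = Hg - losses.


Hn = 272.1 - 8.5 = 263.6000 m


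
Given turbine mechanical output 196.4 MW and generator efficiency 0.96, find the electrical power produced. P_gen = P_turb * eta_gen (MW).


P_gen = 196.4 * 0.96 = 188.5440 MW


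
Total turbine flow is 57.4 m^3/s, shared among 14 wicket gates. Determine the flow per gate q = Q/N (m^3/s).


q = 57.4 / 14 = 4.1000 m^3/s


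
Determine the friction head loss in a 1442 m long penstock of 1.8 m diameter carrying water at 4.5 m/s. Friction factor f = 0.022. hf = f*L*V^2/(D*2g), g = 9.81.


hf = 0.022 * 1442 * 4.5^2 / (1.8 * 2 * 9.81) = 18.1904 m


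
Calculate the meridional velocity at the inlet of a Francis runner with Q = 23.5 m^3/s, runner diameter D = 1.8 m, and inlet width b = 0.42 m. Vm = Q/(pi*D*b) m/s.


Vm = 23.5 / (pi * 1.8 * 0.42) = 9.8946 m/s


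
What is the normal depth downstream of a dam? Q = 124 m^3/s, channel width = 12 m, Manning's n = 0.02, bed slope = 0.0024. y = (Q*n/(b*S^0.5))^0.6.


y = (124 * 0.02 / (12 * 0.0024^0.5))^0.6 = 2.3719 m


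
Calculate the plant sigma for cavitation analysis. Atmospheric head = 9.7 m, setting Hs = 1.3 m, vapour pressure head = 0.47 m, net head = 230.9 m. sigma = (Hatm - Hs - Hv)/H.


sigma = (9.7 - 1.3 - 0.47) / 230.9 = 0.0343


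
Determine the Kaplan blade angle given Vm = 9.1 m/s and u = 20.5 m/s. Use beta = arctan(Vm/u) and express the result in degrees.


beta = arctan(9.1 / 20.5) = 23.9366 degrees


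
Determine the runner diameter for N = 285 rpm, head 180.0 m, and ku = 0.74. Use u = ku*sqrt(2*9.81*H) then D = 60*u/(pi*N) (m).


u = 0.74 * sqrt(2*9.81*180.0) = 43.9762 m/s
D = 60 * 43.9762 / (pi * 285) = 2.9470 m


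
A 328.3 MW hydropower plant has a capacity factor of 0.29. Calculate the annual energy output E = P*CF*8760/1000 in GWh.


E = 328.3 * 0.29 * 8760 / 1000 = 834.0133 GWh


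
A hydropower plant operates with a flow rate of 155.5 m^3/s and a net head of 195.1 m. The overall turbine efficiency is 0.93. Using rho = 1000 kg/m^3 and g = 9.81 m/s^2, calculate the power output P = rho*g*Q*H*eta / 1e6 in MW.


P = 1000 * 9.81 * 155.5 * 195.1 * 0.93 / 1e6 = 276.7831 MW


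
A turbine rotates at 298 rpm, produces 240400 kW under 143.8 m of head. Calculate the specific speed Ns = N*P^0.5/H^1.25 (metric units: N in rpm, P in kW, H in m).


Ns = 298 * 240400^0.5 / 143.8^1.25 = 293.4167


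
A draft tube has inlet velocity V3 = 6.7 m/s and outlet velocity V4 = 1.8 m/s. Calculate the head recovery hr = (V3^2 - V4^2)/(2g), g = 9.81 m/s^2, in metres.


hr = (6.7^2 - 1.8^2) / (2*9.81) = 2.1228 m


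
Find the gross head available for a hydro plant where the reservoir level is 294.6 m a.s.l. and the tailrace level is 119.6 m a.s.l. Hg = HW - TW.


Hg = 294.6 - 119.6 = 175.0000 m


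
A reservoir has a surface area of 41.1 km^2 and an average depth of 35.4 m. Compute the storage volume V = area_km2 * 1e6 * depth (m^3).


V = 41.1 * 1e6 * 35.4 = 1.4549e+09 m^3


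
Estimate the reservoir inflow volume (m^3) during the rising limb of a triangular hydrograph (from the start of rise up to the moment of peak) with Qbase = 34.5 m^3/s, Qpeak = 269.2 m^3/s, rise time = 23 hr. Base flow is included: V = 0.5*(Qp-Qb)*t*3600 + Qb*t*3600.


V = 0.5*(269.2 - 34.5)*23*3600 + 34.5*23*3600 = 1.2573e+07 m^3


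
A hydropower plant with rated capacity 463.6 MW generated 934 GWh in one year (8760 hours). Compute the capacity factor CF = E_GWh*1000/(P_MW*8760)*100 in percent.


CF = 934 * 1000 / (463.6 * 8760) * 100 = 22.9985 %


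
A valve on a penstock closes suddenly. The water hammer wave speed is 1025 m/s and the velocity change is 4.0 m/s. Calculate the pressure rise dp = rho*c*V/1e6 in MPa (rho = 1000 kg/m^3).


dp = 1000 * 1025 * 4.0 / 1e6 = 4.1000 MPa


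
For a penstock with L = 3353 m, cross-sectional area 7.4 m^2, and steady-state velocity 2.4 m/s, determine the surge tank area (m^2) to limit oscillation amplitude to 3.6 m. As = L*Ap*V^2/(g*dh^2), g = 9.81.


As = 3353 * 7.4 * 2.4^2 / (9.81 * 3.6^2) = 1124.1228 m^2


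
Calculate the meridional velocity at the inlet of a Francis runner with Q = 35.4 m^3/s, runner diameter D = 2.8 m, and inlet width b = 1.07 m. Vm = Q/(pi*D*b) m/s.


Vm = 35.4 / (pi * 2.8 * 1.07) = 3.7611 m/s


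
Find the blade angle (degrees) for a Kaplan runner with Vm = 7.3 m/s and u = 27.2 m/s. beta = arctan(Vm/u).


beta = arctan(7.3 / 27.2) = 15.0232 degrees


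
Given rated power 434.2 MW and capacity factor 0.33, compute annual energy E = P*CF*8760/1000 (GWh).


E = 434.2 * 0.33 * 8760 / 1000 = 1255.1854 GWh


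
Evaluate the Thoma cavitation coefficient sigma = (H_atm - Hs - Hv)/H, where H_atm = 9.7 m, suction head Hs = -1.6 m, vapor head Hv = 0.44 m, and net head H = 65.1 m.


sigma = (9.7 - (-1.6) - 0.44) / 65.1 = 0.1668


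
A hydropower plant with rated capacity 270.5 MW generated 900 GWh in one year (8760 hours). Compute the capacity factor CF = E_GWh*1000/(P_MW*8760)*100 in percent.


CF = 900 * 1000 / (270.5 * 8760) * 100 = 37.9814 %


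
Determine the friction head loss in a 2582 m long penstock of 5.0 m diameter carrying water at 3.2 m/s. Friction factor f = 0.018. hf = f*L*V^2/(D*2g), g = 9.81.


hf = 0.018 * 2582 * 3.2^2 / (5.0 * 2 * 9.81) = 4.8513 m


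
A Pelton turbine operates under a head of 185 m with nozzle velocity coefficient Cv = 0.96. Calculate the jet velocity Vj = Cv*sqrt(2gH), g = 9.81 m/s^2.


Vj = 0.96 * sqrt(2*9.81*185) = 57.8371 m/s


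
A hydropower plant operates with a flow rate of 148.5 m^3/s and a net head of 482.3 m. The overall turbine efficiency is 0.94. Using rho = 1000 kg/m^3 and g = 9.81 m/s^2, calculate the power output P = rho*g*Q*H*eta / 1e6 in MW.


P = 1000 * 9.81 * 148.5 * 482.3 * 0.94 / 1e6 = 660.4510 MW


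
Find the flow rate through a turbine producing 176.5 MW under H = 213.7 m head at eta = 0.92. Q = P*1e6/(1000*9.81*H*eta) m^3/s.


Q = 176.5 * 1e6 / (1000 * 9.81 * 213.7 * 0.92) = 91.5131 m^3/s


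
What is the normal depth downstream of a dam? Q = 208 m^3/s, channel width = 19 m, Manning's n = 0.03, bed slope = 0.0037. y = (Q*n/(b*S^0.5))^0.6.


y = (208 * 0.03 / (19 * 0.0037^0.5))^0.6 = 2.7504 m


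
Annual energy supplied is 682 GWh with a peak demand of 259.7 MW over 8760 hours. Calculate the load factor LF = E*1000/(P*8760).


LF = 682 * 1000 / (259.7 * 8760) = 0.2998


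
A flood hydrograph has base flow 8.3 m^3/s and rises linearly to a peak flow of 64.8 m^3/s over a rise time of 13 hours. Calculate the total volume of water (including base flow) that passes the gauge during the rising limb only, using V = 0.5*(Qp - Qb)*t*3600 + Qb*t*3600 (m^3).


V = 0.5*(64.8 - 8.3)*13*3600 + 8.3*13*3600 = 1.7105e+06 m^3


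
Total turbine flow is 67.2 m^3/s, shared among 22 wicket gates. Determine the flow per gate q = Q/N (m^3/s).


q = 67.2 / 22 = 3.0545 m^3/s


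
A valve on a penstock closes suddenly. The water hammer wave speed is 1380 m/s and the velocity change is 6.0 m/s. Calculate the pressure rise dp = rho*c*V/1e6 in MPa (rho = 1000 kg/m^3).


dp = 1000 * 1380 * 6.0 / 1e6 = 8.2800 MPa


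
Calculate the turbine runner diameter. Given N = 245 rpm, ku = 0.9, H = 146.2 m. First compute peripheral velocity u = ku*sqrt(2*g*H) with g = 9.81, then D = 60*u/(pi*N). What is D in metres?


u = 0.9 * sqrt(2*9.81*146.2) = 48.2021 m/s
D = 60 * 48.2021 / (pi * 245) = 3.7575 m


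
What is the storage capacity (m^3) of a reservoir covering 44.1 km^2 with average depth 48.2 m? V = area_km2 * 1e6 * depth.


V = 44.1 * 1e6 * 48.2 = 2.1256e+09 m^3


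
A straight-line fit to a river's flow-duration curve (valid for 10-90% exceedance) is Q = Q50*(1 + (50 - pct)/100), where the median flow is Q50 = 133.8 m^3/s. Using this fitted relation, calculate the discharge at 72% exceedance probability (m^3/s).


Q = 133.8 * (1 + (50 - 72)/100) = 104.3640 m^3/s


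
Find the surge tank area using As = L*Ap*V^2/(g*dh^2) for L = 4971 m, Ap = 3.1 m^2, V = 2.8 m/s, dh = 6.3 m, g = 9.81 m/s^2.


As = 4971 * 3.1 * 2.8^2 / (9.81 * 6.3^2) = 310.2926 m^2


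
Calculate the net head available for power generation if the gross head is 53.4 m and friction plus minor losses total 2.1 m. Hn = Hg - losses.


Hn = 53.4 - 2.1 = 51.3000 m


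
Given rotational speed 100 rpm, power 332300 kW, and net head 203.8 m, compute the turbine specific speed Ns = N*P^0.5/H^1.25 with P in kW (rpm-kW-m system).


Ns = 100 * 332300^0.5 / 203.8^1.25 = 74.8617


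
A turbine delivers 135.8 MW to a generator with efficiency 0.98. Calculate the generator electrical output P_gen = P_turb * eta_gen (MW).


P_gen = 135.8 * 0.98 = 133.0840 MW


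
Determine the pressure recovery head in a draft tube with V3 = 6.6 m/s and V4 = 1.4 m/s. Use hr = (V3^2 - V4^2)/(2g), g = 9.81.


hr = (6.6^2 - 1.4^2) / (2*9.81) = 2.1203 m


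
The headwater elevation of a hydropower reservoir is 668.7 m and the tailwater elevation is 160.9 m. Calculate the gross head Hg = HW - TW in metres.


Hg = 668.7 - 160.9 = 507.8000 m


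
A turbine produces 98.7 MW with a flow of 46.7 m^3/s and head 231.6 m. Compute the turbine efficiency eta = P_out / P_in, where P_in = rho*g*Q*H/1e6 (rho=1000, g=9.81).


P_in = 1000 * 9.81 * 46.7 * 231.6 / 1e6 = 106.1022 MW
eta = 98.7 / 106.1022 = 0.9302


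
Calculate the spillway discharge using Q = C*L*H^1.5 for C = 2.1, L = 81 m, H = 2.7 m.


Q = 2.1 * 81 * 2.7^1.5 = 754.6576 m^3/s


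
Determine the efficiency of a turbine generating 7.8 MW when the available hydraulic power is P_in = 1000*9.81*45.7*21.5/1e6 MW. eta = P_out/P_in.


P_in = 1000 * 9.81 * 45.7 * 21.5 / 1e6 = 9.6388 MW
eta = 7.8 / 9.6388 = 0.8092


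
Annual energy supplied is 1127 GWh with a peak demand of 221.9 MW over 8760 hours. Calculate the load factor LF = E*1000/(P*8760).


LF = 1127 * 1000 / (221.9 * 8760) = 0.5798


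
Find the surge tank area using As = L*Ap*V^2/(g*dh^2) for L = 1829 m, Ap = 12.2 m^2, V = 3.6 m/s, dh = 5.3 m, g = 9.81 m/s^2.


As = 1829 * 12.2 * 3.6^2 / (9.81 * 5.3^2) = 1049.4404 m^2


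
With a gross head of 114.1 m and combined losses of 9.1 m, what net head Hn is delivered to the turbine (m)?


Hn = 114.1 - 9.1 = 105.0000 m


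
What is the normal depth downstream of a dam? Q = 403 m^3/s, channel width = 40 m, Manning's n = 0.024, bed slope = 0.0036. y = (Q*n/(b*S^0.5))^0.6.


y = (403 * 0.024 / (40 * 0.0036^0.5))^0.6 = 2.3077 m


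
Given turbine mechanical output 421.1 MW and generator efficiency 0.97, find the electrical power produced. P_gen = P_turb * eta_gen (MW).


P_gen = 421.1 * 0.97 = 408.4670 MW


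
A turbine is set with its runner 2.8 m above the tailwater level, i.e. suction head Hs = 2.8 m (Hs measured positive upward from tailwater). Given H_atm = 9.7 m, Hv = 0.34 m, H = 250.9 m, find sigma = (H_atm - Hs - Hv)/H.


sigma = (9.7 - 2.8 - 0.34) / 250.9 = 0.0261


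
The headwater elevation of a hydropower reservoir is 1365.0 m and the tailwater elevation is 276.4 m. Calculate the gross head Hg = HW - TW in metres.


Hg = 1365.0 - 276.4 = 1088.6000 m


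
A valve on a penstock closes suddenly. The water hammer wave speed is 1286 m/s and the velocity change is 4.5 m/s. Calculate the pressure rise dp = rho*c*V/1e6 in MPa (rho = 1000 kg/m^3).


dp = 1000 * 1286 * 4.5 / 1e6 = 5.7870 MPa


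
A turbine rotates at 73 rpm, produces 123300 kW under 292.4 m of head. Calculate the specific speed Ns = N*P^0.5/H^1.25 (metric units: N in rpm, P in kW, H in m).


Ns = 73 * 123300^0.5 / 292.4^1.25 = 21.1998


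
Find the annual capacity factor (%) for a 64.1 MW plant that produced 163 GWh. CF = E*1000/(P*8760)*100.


CF = 163 * 1000 / (64.1 * 8760) * 100 = 29.0286 %


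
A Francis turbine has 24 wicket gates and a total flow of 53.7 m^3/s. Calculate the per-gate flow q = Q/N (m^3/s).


q = 53.7 / 24 = 2.2375 m^3/s


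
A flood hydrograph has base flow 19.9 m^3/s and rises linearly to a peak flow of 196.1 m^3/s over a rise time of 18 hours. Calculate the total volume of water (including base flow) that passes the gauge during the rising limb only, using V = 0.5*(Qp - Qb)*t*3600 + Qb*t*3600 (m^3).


V = 0.5*(196.1 - 19.9)*18*3600 + 19.9*18*3600 = 6.9984e+06 m^3


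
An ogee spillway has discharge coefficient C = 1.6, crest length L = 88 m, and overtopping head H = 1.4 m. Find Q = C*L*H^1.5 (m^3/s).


Q = 1.6 * 88 * 1.4^1.5 = 233.2355 m^3/s


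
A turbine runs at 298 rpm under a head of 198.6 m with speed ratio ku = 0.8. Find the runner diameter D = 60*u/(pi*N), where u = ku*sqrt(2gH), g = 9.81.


u = 0.8 * sqrt(2*9.81*198.6) = 49.9378 m/s
D = 60 * 49.9378 / (pi * 298) = 3.2005 m


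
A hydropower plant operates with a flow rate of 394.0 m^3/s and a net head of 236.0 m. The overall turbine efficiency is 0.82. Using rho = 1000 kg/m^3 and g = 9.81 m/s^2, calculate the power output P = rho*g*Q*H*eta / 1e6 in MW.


P = 1000 * 9.81 * 394.0 * 236.0 * 0.82 / 1e6 = 747.9819 MW


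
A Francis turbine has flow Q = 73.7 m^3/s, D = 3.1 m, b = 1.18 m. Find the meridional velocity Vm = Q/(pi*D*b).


Vm = 73.7 / (pi * 3.1 * 1.18) = 6.4132 m/s


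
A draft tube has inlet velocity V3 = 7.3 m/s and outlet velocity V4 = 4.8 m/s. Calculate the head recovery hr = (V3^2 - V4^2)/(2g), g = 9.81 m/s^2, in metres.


hr = (7.3^2 - 4.8^2) / (2*9.81) = 1.5418 m


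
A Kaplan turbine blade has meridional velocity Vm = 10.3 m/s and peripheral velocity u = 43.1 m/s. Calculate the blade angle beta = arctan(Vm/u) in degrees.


beta = arctan(10.3 / 43.1) = 13.4404 degrees


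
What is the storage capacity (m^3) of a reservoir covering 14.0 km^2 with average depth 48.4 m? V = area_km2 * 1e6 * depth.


V = 14.0 * 1e6 * 48.4 = 6.7760e+08 m^3


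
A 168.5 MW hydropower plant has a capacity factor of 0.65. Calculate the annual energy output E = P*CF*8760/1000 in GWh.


E = 168.5 * 0.65 * 8760 / 1000 = 959.4390 GWh


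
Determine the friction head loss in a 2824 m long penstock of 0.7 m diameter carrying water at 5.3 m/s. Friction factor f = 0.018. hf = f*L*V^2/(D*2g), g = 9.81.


hf = 0.018 * 2824 * 5.3^2 / (0.7 * 2 * 9.81) = 103.9661 m


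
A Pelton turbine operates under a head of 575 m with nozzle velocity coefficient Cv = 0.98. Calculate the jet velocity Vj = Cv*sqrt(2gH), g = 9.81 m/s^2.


Vj = 0.98 * sqrt(2*9.81*575) = 104.0901 m/s


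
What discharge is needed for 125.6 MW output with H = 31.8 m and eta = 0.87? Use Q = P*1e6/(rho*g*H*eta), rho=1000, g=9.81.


Q = 125.6 * 1e6 / (1000 * 9.81 * 31.8 * 0.87) = 462.7797 m^3/s


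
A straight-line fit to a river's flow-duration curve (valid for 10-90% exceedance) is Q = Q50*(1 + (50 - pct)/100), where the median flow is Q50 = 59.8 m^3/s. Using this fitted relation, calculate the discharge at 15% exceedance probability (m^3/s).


Q = 59.8 * (1 + (50 - 15)/100) = 80.7300 m^3/s


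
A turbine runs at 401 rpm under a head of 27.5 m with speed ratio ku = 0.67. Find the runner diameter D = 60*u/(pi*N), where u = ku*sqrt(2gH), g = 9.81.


u = 0.67 * sqrt(2*9.81*27.5) = 15.5629 m/s
D = 60 * 15.5629 / (pi * 401) = 0.7412 m


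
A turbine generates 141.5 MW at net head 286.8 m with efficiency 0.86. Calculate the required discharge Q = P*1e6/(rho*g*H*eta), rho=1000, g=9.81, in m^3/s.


Q = 141.5 * 1e6 / (1000 * 9.81 * 286.8 * 0.86) = 58.4803 m^3/s


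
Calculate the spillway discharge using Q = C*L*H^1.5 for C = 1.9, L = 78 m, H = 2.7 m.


Q = 1.9 * 78 * 2.7^1.5 = 657.4971 m^3/s


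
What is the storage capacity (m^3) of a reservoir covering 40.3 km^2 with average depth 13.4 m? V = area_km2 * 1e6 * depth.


V = 40.3 * 1e6 * 13.4 = 5.4002e+08 m^3


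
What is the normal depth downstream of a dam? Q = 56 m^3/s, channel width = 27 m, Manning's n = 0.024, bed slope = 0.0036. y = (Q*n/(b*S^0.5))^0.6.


y = (56 * 0.024 / (27 * 0.0036^0.5))^0.6 = 0.8940 m


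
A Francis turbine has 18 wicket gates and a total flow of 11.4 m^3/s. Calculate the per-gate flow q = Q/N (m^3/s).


q = 11.4 / 18 = 0.6333 m^3/s


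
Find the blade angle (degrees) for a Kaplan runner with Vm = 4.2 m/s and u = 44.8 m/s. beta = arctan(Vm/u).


beta = arctan(4.2 / 44.8) = 5.3558 degrees


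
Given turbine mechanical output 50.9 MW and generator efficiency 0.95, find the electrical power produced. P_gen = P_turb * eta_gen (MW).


P_gen = 50.9 * 0.95 = 48.3550 MW


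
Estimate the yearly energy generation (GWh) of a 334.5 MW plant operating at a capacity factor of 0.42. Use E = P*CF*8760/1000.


E = 334.5 * 0.42 * 8760 / 1000 = 1230.6924 GWh


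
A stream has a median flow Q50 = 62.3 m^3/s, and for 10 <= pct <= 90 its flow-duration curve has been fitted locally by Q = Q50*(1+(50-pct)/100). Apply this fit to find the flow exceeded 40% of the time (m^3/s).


Q = 62.3 * (1 + (50 - 40)/100) = 68.5300 m^3/s


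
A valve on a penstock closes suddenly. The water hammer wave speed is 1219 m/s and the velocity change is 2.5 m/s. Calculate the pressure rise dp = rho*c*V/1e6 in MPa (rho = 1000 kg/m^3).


dp = 1000 * 1219 * 2.5 / 1e6 = 3.0475 MPa


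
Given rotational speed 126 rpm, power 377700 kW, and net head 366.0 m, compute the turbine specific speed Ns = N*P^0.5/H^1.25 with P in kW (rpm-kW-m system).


Ns = 126 * 377700^0.5 / 366.0^1.25 = 48.3718


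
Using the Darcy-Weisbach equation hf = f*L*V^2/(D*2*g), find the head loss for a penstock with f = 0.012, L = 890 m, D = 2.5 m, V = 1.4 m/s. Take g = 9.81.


hf = 0.012 * 890 * 1.4^2 / (2.5 * 2 * 9.81) = 0.4268 m


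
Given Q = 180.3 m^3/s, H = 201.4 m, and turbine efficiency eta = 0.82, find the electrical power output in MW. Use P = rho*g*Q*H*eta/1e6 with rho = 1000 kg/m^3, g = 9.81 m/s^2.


P = 1000 * 9.81 * 180.3 * 201.4 * 0.82 / 1e6 = 292.1044 MW


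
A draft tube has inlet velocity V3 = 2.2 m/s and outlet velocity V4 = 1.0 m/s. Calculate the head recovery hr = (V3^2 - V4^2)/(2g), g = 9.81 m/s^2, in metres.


hr = (2.2^2 - 1.0^2) / (2*9.81) = 0.1957 m


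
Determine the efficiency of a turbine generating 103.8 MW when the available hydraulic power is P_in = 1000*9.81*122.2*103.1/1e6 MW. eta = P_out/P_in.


P_in = 1000 * 9.81 * 122.2 * 103.1 / 1e6 = 123.5944 MW
eta = 103.8 / 123.5944 = 0.8398


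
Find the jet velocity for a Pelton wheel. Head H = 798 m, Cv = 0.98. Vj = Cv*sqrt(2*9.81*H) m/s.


Vj = 0.98 * sqrt(2*9.81*798) = 122.6244 m/s


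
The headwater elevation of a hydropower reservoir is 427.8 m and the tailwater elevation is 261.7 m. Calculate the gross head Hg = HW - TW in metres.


Hg = 427.8 - 261.7 = 166.1000 m


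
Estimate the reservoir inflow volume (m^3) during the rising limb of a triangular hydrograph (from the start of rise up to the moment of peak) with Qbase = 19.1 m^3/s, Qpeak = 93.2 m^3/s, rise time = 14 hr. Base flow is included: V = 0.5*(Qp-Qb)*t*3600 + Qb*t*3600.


V = 0.5*(93.2 - 19.1)*14*3600 + 19.1*14*3600 = 2.8300e+06 m^3


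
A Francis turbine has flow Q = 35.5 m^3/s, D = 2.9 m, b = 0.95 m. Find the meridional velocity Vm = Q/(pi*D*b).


Vm = 35.5 / (pi * 2.9 * 0.95) = 4.1016 m/s


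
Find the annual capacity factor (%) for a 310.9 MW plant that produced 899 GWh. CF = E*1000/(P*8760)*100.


CF = 899 * 1000 / (310.9 * 8760) * 100 = 33.0092 %


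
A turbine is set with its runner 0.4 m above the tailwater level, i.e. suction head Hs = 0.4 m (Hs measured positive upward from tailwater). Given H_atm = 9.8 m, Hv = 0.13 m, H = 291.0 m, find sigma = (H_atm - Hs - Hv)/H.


sigma = (9.8 - 0.4 - 0.13) / 291.0 = 0.0319


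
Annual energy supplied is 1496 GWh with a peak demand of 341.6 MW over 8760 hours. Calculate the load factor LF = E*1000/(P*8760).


LF = 1496 * 1000 / (341.6 * 8760) = 0.4999


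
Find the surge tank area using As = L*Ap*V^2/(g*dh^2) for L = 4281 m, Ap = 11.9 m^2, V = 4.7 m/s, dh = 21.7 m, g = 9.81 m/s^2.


As = 4281 * 11.9 * 4.7^2 / (9.81 * 21.7^2) = 243.6124 m^2


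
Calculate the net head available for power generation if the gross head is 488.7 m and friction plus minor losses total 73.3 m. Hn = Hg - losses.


Hn = 488.7 - 73.3 = 415.4000 m


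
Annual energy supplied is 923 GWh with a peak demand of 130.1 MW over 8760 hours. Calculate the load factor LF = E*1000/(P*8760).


LF = 923 * 1000 / (130.1 * 8760) = 0.8099


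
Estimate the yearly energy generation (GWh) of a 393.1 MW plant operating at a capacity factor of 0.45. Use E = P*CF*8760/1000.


E = 393.1 * 0.45 * 8760 / 1000 = 1549.6002 GWh


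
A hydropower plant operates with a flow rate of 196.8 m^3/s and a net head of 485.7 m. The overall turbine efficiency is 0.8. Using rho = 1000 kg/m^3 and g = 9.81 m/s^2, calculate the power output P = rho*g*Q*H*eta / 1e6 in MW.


P = 1000 * 9.81 * 196.8 * 485.7 * 0.8 / 1e6 = 750.1570 MW


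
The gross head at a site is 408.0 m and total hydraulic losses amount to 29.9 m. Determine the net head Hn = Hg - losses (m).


Hn = 408.0 - 29.9 = 378.1000 m


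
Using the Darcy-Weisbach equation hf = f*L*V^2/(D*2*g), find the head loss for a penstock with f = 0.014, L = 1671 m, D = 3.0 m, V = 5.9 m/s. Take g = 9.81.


hf = 0.014 * 1671 * 5.9^2 / (3.0 * 2 * 9.81) = 13.8353 m


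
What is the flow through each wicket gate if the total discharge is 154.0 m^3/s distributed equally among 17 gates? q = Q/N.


q = 154.0 / 17 = 9.0588 m^3/s


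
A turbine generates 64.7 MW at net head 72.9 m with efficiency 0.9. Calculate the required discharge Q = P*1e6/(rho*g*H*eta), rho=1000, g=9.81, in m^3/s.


Q = 64.7 * 1e6 / (1000 * 9.81 * 72.9 * 0.9) = 100.5230 m^3/s


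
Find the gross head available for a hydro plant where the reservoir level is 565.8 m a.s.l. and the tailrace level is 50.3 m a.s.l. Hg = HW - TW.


Hg = 565.8 - 50.3 = 515.5000 m


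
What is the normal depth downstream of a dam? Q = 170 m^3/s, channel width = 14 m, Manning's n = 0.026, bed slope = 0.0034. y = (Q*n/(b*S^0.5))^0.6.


y = (170 * 0.026 / (14 * 0.0034^0.5))^0.6 = 2.7551 m


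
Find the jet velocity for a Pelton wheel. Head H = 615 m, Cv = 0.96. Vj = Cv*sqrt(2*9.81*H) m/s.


Vj = 0.96 * sqrt(2*9.81*615) = 105.4528 m/s


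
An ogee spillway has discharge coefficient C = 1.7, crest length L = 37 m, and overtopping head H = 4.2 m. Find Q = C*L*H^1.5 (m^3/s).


Q = 1.7 * 37 * 4.2^1.5 = 541.4079 m^3/s


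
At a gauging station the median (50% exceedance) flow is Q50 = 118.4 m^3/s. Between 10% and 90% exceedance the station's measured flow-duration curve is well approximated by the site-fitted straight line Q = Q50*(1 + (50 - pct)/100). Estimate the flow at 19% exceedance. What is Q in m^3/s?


Q = 118.4 * (1 + (50 - 19)/100) = 155.1040 m^3/s


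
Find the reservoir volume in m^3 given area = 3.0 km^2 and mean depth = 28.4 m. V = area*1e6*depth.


V = 3.0 * 1e6 * 28.4 = 8.5200e+07 m^3


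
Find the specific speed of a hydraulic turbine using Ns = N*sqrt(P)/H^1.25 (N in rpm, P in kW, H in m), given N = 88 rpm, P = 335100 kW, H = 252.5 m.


Ns = 88 * 335100^0.5 / 252.5^1.25 = 50.6108


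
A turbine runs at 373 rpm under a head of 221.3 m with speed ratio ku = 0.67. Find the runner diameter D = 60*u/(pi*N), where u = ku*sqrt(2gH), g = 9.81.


u = 0.67 * sqrt(2*9.81*221.3) = 44.1484 m/s
D = 60 * 44.1484 / (pi * 373) = 2.2605 m


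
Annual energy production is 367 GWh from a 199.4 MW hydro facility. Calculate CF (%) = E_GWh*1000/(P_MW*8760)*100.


CF = 367 * 1000 / (199.4 * 8760) * 100 = 21.0105 %


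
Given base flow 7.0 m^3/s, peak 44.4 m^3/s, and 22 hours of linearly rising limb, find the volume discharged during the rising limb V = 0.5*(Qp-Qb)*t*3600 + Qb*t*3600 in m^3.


V = 0.5*(44.4 - 7.0)*22*3600 + 7.0*22*3600 = 2.0354e+06 m^3


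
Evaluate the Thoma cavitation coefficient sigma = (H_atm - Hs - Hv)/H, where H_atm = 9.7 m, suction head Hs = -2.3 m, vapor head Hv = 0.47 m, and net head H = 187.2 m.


sigma = (9.7 - (-2.3) - 0.47) / 187.2 = 0.0616


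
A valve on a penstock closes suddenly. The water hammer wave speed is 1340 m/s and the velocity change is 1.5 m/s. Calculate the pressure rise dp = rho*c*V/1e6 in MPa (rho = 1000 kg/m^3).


dp = 1000 * 1340 * 1.5 / 1e6 = 2.0100 MPa


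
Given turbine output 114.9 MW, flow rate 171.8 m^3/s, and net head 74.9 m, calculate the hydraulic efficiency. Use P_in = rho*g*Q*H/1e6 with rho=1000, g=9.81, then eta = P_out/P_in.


P_in = 1000 * 9.81 * 171.8 * 74.9 / 1e6 = 126.2333 MW
eta = 114.9 / 126.2333 = 0.9102


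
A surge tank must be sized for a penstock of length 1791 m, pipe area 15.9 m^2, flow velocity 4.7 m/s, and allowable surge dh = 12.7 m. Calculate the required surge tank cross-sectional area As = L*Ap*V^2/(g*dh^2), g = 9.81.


As = 1791 * 15.9 * 4.7^2 / (9.81 * 12.7^2) = 397.5685 m^2


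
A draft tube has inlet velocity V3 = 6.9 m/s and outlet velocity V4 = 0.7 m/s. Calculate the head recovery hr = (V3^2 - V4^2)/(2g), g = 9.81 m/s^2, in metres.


hr = (6.9^2 - 0.7^2) / (2*9.81) = 2.4016 m


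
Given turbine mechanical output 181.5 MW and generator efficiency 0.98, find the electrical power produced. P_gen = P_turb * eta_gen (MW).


P_gen = 181.5 * 0.98 = 177.8700 MW


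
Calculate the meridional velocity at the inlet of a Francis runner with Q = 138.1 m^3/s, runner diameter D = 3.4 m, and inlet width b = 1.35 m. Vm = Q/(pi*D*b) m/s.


Vm = 138.1 / (pi * 3.4 * 1.35) = 9.5770 m/s


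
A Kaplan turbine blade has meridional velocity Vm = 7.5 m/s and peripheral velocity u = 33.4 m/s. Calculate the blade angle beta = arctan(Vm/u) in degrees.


beta = arctan(7.5 / 33.4) = 12.6559 degrees


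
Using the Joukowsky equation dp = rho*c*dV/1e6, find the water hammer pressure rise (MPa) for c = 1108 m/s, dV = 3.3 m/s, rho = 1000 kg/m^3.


dp = 1000 * 1108 * 3.3 / 1e6 = 3.6564 MPa


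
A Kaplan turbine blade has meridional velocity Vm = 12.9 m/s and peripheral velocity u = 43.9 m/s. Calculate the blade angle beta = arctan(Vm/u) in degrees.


beta = arctan(12.9 / 43.9) = 16.3754 degrees


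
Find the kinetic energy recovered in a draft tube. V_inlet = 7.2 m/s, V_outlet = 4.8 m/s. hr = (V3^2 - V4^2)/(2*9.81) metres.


hr = (7.2^2 - 4.8^2) / (2*9.81) = 1.4679 m


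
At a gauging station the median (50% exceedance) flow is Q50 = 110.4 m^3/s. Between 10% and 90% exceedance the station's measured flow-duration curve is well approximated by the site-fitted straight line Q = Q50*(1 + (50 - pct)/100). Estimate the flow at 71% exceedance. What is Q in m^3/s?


Q = 110.4 * (1 + (50 - 71)/100) = 87.2160 m^3/s


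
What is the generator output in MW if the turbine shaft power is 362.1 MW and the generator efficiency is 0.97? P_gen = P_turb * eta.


P_gen = 362.1 * 0.97 = 351.2370 MW


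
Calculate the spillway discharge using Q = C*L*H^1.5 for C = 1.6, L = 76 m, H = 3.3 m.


Q = 1.6 * 76 * 3.3^1.5 = 728.9613 m^3/s


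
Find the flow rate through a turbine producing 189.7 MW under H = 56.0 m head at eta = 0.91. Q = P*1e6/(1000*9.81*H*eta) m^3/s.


Q = 189.7 * 1e6 / (1000 * 9.81 * 56.0 * 0.91) = 379.4625 m^3/s


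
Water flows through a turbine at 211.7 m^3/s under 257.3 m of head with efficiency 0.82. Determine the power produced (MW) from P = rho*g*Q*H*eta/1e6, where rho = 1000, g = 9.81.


P = 1000 * 9.81 * 211.7 * 257.3 * 0.82 / 1e6 = 438.1709 MW


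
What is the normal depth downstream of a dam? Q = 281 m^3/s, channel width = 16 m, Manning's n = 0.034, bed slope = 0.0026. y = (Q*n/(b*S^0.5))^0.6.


y = (281 * 0.034 / (16 * 0.0026^0.5))^0.6 = 4.3767 m


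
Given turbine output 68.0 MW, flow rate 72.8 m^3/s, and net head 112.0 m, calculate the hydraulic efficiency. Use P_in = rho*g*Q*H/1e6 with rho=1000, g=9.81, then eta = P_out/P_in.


P_in = 1000 * 9.81 * 72.8 * 112.0 / 1e6 = 79.9868 MW
eta = 68.0 / 79.9868 = 0.8501


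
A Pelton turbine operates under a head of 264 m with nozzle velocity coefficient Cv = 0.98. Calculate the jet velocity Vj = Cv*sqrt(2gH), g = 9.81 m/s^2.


Vj = 0.98 * sqrt(2*9.81*264) = 70.5306 m/s


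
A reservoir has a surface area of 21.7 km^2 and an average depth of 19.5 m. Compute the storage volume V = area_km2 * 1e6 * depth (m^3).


V = 21.7 * 1e6 * 19.5 = 4.2315e+08 m^3


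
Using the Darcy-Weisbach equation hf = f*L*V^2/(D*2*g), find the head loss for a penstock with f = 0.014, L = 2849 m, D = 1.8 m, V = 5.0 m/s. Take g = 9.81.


hf = 0.014 * 2849 * 5.0^2 / (1.8 * 2 * 9.81) = 28.2351 m


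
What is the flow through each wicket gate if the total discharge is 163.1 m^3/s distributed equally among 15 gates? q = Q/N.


q = 163.1 / 15 = 10.8733 m^3/s


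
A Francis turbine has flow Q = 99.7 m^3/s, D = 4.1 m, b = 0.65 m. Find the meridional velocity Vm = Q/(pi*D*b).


Vm = 99.7 / (pi * 4.1 * 0.65) = 11.9083 m/s


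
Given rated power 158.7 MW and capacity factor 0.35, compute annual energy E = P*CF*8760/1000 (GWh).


E = 158.7 * 0.35 * 8760 / 1000 = 486.5742 GWh


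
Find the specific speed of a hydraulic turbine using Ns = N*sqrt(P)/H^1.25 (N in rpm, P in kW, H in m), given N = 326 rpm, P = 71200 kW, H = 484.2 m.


Ns = 326 * 71200^0.5 / 484.2^1.25 = 38.2980


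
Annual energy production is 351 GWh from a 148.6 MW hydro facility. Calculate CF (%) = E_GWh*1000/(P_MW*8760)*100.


CF = 351 * 1000 / (148.6 * 8760) * 100 = 26.9640 %


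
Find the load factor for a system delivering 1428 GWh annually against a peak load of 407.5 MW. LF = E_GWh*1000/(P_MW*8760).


LF = 1428 * 1000 / (407.5 * 8760) = 0.4000


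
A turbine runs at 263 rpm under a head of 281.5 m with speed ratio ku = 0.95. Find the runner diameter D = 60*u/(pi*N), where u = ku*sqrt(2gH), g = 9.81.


u = 0.95 * sqrt(2*9.81*281.5) = 70.6012 m/s
D = 60 * 70.6012 / (pi * 263) = 5.1269 m


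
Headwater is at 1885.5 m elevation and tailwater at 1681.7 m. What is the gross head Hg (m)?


Hg = 1885.5 - 1681.7 = 203.8000 m


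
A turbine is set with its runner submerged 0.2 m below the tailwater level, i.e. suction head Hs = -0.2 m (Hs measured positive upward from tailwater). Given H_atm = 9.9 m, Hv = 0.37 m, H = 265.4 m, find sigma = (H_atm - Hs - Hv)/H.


sigma = (9.9 - (-0.2) - 0.37) / 265.4 = 0.0367


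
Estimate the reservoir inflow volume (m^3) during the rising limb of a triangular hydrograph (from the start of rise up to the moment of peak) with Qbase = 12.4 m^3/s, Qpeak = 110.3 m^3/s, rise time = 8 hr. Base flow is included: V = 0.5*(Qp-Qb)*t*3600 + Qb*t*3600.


V = 0.5*(110.3 - 12.4)*8*3600 + 12.4*8*3600 = 1.7669e+06 m^3


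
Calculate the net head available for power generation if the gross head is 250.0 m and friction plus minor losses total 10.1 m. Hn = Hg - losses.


Hn = 250.0 - 10.1 = 239.9000 m


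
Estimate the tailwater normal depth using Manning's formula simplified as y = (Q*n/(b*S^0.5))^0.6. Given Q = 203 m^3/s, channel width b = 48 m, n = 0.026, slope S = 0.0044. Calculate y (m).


y = (203 * 0.026 / (48 * 0.0044^0.5))^0.6 = 1.3543 m


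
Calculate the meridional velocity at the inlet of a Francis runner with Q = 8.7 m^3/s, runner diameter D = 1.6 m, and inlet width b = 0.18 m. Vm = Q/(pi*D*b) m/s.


Vm = 8.7 / (pi * 1.6 * 0.18) = 9.6156 m/s


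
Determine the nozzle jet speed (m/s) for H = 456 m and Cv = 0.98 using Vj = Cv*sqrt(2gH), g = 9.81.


Vj = 0.98 * sqrt(2*9.81*456) = 92.6954 m/s


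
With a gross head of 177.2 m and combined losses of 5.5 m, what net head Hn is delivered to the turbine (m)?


Hn = 177.2 - 5.5 = 171.7000 m


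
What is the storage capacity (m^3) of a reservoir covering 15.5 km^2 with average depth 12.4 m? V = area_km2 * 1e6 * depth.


V = 15.5 * 1e6 * 12.4 = 1.9220e+08 m^3


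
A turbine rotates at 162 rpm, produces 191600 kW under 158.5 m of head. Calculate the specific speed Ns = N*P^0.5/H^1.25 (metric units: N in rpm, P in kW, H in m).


Ns = 162 * 191600^0.5 / 158.5^1.25 = 126.0887


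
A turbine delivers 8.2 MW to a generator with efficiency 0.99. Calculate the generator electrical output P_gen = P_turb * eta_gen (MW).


P_gen = 8.2 * 0.99 = 8.1180 MW


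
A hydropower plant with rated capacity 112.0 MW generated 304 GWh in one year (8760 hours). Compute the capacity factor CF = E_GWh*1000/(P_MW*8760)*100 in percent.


CF = 304 * 1000 / (112.0 * 8760) * 100 = 30.9850 %


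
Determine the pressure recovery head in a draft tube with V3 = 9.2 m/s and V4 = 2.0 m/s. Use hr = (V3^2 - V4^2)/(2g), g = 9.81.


hr = (9.2^2 - 2.0^2) / (2*9.81) = 4.1101 m


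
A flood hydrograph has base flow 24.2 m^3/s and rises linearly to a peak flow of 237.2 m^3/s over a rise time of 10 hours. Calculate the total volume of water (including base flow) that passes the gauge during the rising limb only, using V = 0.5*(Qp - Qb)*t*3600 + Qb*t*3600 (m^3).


V = 0.5*(237.2 - 24.2)*10*3600 + 24.2*10*3600 = 4.7052e+06 m^3


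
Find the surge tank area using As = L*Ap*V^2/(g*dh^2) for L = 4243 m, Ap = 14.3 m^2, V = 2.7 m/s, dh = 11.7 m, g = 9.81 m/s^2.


As = 4243 * 14.3 * 2.7^2 / (9.81 * 11.7^2) = 329.3790 m^2


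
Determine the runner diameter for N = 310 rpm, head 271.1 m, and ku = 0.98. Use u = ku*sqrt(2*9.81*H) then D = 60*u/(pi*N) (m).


u = 0.98 * sqrt(2*9.81*271.1) = 71.4727 m/s
D = 60 * 71.4727 / (pi * 310) = 4.4033 m


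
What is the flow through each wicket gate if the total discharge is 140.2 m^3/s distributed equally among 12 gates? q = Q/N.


q = 140.2 / 12 = 11.6833 m^3/s


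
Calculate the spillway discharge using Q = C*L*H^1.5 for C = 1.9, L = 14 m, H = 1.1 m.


Q = 1.9 * 14 * 1.1^1.5 = 30.6881 m^3/s


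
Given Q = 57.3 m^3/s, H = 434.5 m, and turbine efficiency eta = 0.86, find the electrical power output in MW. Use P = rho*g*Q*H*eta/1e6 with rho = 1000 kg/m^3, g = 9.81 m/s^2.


P = 1000 * 9.81 * 57.3 * 434.5 * 0.86 / 1e6 = 210.0448 MW


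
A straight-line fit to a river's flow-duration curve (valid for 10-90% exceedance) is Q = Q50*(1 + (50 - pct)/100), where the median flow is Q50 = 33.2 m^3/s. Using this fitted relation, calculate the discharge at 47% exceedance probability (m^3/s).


Q = 33.2 * (1 + (50 - 47)/100) = 34.1960 m^3/s


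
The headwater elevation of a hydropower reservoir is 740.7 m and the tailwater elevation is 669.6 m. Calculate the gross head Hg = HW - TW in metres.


Hg = 740.7 - 669.6 = 71.1000 m


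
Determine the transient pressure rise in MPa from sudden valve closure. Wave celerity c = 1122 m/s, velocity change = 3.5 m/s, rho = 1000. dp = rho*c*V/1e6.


dp = 1000 * 1122 * 3.5 / 1e6 = 3.9270 MPa


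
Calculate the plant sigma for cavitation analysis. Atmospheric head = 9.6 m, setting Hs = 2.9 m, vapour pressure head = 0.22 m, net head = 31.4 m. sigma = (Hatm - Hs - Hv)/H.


sigma = (9.6 - 2.9 - 0.22) / 31.4 = 0.2064


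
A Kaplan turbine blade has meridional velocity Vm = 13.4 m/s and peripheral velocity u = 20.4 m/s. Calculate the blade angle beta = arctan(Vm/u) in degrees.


beta = arctan(13.4 / 20.4) = 33.2994 degrees
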